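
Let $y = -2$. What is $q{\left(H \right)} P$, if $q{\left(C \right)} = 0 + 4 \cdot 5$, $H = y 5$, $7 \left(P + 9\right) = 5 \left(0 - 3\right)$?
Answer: $- \frac{1560}{7} \approx -222.86$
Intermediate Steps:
$P = - \frac{78}{7}$ ($P = -9 + \frac{5 \left(0 - 3\right)}{7} = -9 + \frac{5 \left(-3\right)}{7} = -9 + \frac{1}{7} \left(-15\right) = -9 - \frac{15}{7} = - \frac{78}{7} \approx -11.143$)
$H = -10$ ($H = \left(-2\right) 5 = -10$)
$q{\left(C \right)} = 20$ ($q{\left(C \right)} = 0 + 20 = 20$)
$q{\left(H \right)} P = 20 \left(- \frac{78}{7}\right) = - \frac{1560}{7}$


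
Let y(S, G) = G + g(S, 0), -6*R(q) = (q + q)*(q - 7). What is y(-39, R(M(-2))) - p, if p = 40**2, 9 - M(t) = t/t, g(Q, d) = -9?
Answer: -4835/3 ≈ -1611.7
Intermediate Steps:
M(t) = 8 (M(t) = 9 - t/t = 9 - 1*1 = 9 - 1 = 8)
R(q) = -q*(-7 + q)/3 (R(q) = -(q + q)*(q - 7)/6 = -2*q*(-7 + q)/6 = -q*(-7 + q)/3)
y(S, G) = -9 + G (y(S, G) = G - 9 = -9 + G)
p = 1600
y(-39, R(M(-2))) - p = (-9 + (1/3)*8*(7 - 1*8)) - 1*1600 = (-9 + (1/3)*8*(7 - 8)) - 1600 = (-9 + (1/3)*8*(-1)) - 1600 = (-9 - 8/3) - 1600 = -35/3 - 1600 = -4835/3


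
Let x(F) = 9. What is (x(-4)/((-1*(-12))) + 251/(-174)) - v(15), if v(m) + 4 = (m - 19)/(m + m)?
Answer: 5987/1740 ≈ 3.4408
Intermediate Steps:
v(m) = -4 + (-19 + m)/(2*m) (v(m) = -4 + (m - 19)/(m + m) = -4 + (-19 + m)/((2*m)) = -4 + (-19 + m)*(1/(2*m)) = -4 + (-19 + m)/(2*m))
(x(-4)/((-1*(-12))) + 251/(-174)) - v(15) = (9/((-1*(-12))) + 251/(-174)) - (-19 - 7*15)/(2*15) = (9/12 + 251*(-1/174)) - (-19 - 105)/(2*15) = (9*(1/12) - 251/174) - (-124)/(2*15) = (¾ - 251/174) - 1*(-62/15) = -241/348 + 62/15 = 5987/1740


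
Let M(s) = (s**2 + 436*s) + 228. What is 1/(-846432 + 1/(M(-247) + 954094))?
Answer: -907639/768254694047 ≈ -1.1814e-6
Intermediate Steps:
M(s) = 228 + s**2 + 436*s
1/(-846432 + 1/(M(-247) + 954094)) = 1/(-846432 + 1/((228 + (-247)**2 + 436*(-247)) + 954094)) = 1/(-846432 + 1/((228 + 61009 - 107692) + 954094)) = 1/(-846432 + 1/(-46455 + 954094)) = 1/(-846432 + 1/907639) = 1/(-768254694047/907639) = -907639/768254694047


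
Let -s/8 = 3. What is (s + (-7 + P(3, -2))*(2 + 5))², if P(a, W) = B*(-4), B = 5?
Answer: 45369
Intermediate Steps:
s = -24 (s = -8*3 = -24)
P(a, W) = -20 (P(a, W) = 5*(-4) = -20)
(s + (-7 + P(3, -2))*(2 + 5))² = (-24 + (-7 - 20)*(2 + 5))² = (-24 - 27*7)² = (-24 - 189)² = (-213)² = 45369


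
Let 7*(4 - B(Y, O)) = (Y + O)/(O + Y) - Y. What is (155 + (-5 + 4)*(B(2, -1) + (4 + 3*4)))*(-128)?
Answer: -120832/7 ≈ -17262.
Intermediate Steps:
B(Y, O) = 27/7 + Y/7 (B(Y, O) = 4 - ((Y + O)/(O + Y) - Y)/7 = 4 - ((O + Y)/(O + Y) - Y)/7 = 4 - (1 - Y)/7 = 4 + (-1/7 + Y/7) = 27/7 + Y/7)
(155 + (-5 + 4)*(B(2, -1) + (4 + 3*4)))*(-128) = (155 + (-5 + 4)*((27/7 + (1/7)*2) + (4 + 3*4)))*(-128) = (155 - ((27/7 + 2/7) + (4 + 12)))*(-128) = (155 - (29/7 + 16))*(-128) = (155 - 1*141/7)*(-128) = (155 - 141/7)*(-128) = (944/7)*(-128) = -120832/7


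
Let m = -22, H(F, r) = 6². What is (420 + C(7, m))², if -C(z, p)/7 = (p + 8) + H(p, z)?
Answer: 70756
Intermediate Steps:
H(F, r) = 36
C(z, p) = -308 - 7*p (C(z, p) = -7*((p + 8) + 36) = -7*((8 + p) + 36) = -7*(44 + p) = -308 - 7*p)
(420 + C(7, m))² = (420 + (-308 - 7*(-22)))² = (420 + (-308 + 154))² = (420 - 154)² = 266² = 70756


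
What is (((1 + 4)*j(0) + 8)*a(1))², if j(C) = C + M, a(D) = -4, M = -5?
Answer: 4624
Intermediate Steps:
j(C) = -5 + C (j(C) = C - 5 = -5 + C)
(((1 + 4)*j(0) + 8)*a(1))² = (((1 + 4)*(-5 + 0) + 8)*(-4))² = ((5*(-5) + 8)*(-4))² = ((-25 + 8)*(-4))² = (-17*(-4))² = 68² = 4624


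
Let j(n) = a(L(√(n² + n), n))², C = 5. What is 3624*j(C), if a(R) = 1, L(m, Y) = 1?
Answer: 3624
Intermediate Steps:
j(n) = 1 (j(n) = 1² = 1)
3624*j(C) = 3624*1 = 3624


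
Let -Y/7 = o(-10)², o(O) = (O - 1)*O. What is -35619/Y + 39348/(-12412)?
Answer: -722668143/262824100 ≈ -2.7496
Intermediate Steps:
o(O) = O*(-1 + O) (o(O) = (-1 + O)*O = O*(-1 + O))
Y = -84700 (Y = -7*100*(-1 - 10)² = -7*(-10*(-11))² = -7*110² = -7*12100 = -84700)
-35619/Y + 39348/(-12412) = -35619/(-84700) + 39348/(-12412) = -35619*(-1/84700) + 39348*(-1/12412) = 35619/84700 - 9837/3103 = -722668143/262824100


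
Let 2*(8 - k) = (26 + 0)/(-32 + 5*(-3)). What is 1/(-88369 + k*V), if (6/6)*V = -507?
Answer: -47/4350566 ≈ -1.0803e-5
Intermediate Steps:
V = -507
k = 389/47 (k = 8 - (26 + 0)/(2*(-32 + 5*(-3))) = 8 - 13/(-32 - 15) = 8 - 13/(-47) = 8 - 13*(-1)/47 = 8 - ½*(-26/47) = 8 + 13/47 = 389/47 ≈ 8.2766)
1/(-88369 + k*V) = 1/(-88369 + (389/47)*(-507)) = 1/(-88369 - 197223/47) = 1/(-4350566/47) = -47/4350566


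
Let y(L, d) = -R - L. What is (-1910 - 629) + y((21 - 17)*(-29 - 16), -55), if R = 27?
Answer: -2386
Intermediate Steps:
y(L, d) = -27 - L (y(L, d) = -1*27 - L = -27 - L)
(-1910 - 629) + y((21 - 17)*(-29 - 16), -55) = (-1910 - 629) + (-27 - (21 - 17)*(-29 - 16)) = -2539 + (-27 - 4*(-45)) = -2539 + (-27 - 1*(-180)) = -2539 + (-27 + 180) = -2539 + 153 = -2386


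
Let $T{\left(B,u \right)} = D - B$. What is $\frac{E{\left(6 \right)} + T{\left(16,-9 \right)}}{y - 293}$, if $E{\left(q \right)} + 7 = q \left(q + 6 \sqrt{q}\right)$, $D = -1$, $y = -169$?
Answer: $- \frac{2}{77} - \frac{6 \sqrt{6}}{77} \approx -0.21684$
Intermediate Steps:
$T{\left(B,u \right)} = -1 - B$
$E{\left(q \right)} = -7 + q \left(q + 6 \sqrt{q}\right)$
$\frac{E{\left(6 \right)} + T{\left(16,-9 \right)}}{y - 293} = \frac{\left(-7 + 6^{2} + 6 \cdot 6^{\frac{3}{2}}\right) - 17}{-169 - 293} = \frac{\left(-7 + 36 + 6 \cdot 6 \sqrt{6}\right) - 17}{-462} = \left(\left(-7 + 36 + 36 \sqrt{6}\right) - 17\right) \left(- \frac{1}{462}\right) = \left(\left(29 + 36 \sqrt{6}\right) - 17\right) \left(- \frac{1}{462}\right) = \left(12 + 36 \sqrt{6}\right) \left(- \frac{1}{462}\right) = - \frac{2}{77} - \frac{6 \sqrt{6}}{77}$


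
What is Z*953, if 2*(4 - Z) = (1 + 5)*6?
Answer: -13342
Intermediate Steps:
Z = -14 (Z = 4 - (1 + 5)*6/2 = 4 - 3*6 = 4 - ½*36 = 4 - 18 = -14)
Z*953 = -14*953 = -13342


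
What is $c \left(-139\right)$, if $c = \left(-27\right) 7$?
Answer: $26271$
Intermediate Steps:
$c = -189$
$c \left(-139\right) = \left(-189\right) \left(-139\right) = 26271$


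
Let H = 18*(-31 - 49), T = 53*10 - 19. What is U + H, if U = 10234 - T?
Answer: 8283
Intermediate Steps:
T = 511 (T = 530 - 19 = 511)
H = -1440 (H = 18*(-80) = -1440)
U = 9723 (U = 10234 - 1*511 = 10234 - 511 = 9723)
U + H = 9723 - 1440 = 8283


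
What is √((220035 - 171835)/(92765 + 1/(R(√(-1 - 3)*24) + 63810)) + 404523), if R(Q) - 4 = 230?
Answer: 3*√1586450271794262212965387/5941041661 ≈ 636.02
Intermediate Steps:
R(Q) = 234 (R(Q) = 4 + 230 = 234)
√((220035 - 171835)/(92765 + 1/(R(√(-1 - 3)*24) + 63810)) + 404523) = √((220035 - 171835)/(92765 + 1/(234 + 63810)) + 404523) = √(48200/(92765 + 1/64044) + 404523) = √(48200/(5941041661/64044) + 404523) = √(48200*(64044/5941041661) + 404523) = √(3086920800/5941041661 + 404523) = √(2403291082753503/5941041661) = 3*√1586450271794262212965387/5941041661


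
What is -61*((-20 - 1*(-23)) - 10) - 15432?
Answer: -15005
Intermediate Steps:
-61*((-20 - 1*(-23)) - 10) - 15432 = -61*((-20 + 23) - 10) - 15432 = -61*(3 - 10) - 15432 = -61*(-7) - 15432 = 427 - 15432 = -15005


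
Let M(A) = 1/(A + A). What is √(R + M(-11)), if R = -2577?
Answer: I*√1247290/22 ≈ 50.765*I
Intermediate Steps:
M(A) = 1/(2*A)
√(R + M(-11)) = √(-2577 + (½)/(-11)) = √(-2577 + (½)*(-1/11)) = √(-2577 - 1/22) = √(-56695/22) = I*√1247290/22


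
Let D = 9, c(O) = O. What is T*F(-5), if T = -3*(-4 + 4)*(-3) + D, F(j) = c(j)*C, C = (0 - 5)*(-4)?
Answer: -900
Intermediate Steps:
C = 20 (C = -5*(-4) = 20)
F(j) = 20*j (F(j) = j*20 = 20*j)
T = 9 (T = -3*(-4 + 4)*(-3) + 9 = -3*0*(-3) + 9 = 0*(-3) + 9 = 0 + 9 = 9)
T*F(-5) = 9*(20*(-5)) = 9*(-100) = -900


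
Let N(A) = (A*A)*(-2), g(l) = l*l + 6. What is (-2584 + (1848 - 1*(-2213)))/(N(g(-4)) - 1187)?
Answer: -1477/2155 ≈ -0.68538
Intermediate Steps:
g(l) = 6 + l**2 (g(l) = l**2 + 6 = 6 + l**2)
N(A) = -2*A**2 (N(A) = A**2*(-2) = -2*A**2)
(-2584 + (1848 - 1*(-2213)))/(N(g(-4)) - 1187) = (-2584 + (1848 - 1*(-2213)))/(-2*(6 + (-4)**2)**2 - 1187) = (-2584 + (1848 + 2213))/(-2*(6 + 16)**2 - 1187) = (-2584 + 4061)/(-2*22**2 - 1187) = 1477/(-2*484 - 1187) = 1477/(-968 - 1187) = 1477/(-2155) = 1477*(-1/2155) = -1477/2155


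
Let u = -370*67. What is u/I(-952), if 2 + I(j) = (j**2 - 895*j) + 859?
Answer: -24790/1759201 ≈ -0.014092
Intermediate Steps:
u = -24790
I(j) = 857 + j**2 - 895*j (I(j) = -2 + ((j**2 - 895*j) + 859) = -2 + (859 + j**2 - 895*j) = 857 + j**2 - 895*j)
u/I(-952) = -24790/(857 + (-952)**2 - 895*(-952)) = -24790/(857 + 906304 + 852040) = -24790/1759201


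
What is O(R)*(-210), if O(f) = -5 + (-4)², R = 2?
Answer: -2310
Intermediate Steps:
O(f) = 11 (O(f) = -5 + 16 = 11)
O(R)*(-210) = 11*(-210) = -2310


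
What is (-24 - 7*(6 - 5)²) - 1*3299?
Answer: -3330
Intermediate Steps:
(-24 - 7*(6 - 5)²) - 1*3299 = (-24 - 7*1²) - 3299 = (-24 - 7*1) - 3299 = (-24 - 7) - 3299 = -31 - 3299 = -3330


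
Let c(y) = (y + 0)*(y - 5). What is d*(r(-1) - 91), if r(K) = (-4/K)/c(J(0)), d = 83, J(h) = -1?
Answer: -22493/3 ≈ -7497.7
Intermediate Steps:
c(y) = y*(-5 + y)
r(K) = -2/(3*K) (r(K) = (-4/K)/((-(-5 - 1))) = (-4/K)/((-1*(-6))) = -4/K/6 = -4/K*(⅙) = -2/(3*K))
d*(r(-1) - 91) = 83*(-⅔/(-1) - 91) = 83*(-⅔*(-1) - 91) = 83*(⅔ - 91) = 83*(-271/3) = -22493/3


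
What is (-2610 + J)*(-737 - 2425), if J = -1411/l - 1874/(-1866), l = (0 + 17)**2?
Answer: 2570440640/311 ≈ 8.2651e+6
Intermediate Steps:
l = 289 (l = 17**2 = 289)
J = -61510/15861 (J = -1411/289 - 1874/(-1866) = -1411*1/289 - 1874*(-1/1866) = -83/17 + 937/933 = -61510/15861 ≈ -3.8781)
(-2610 + J)*(-737 - 2425) = (-2610 - 61510/15861)*(-737 - 2425) = -41458720/15861*(-3162) = 2570440640/311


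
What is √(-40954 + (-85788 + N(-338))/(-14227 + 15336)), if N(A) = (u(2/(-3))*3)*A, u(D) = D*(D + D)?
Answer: I*√454182164502/3327 ≈ 202.56*I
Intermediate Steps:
u(D) = 2*D² (u(D) = D*(2*D) = 2*D²)
N(A) = 8*A/3 (N(A) = ((2*(2/(-3))²)*3)*A = ((2*(2*(-⅓))²)*3)*A = ((2*(-⅔)²)*3)*A = ((2*(4/9))*3)*A = ((8/9)*3)*A = 8*A/3)
√(-40954 + (-85788 + N(-338))/(-14227 + 15336)) = √(-40954 + (-85788 + (8/3)*(-338))/(-14227 + 15336)) = √(-40954 + (-85788 - 2704/3)/1109) = √(-40954 - 260068/3*1/1109) = √(-40954 - 260068/3327) = √(-136514026/3327) = I*√454182164502/3327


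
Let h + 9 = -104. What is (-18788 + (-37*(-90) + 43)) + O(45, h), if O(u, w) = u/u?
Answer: -15414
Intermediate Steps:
h = -113 (h = -9 - 104 = -113)
O(u, w) = 1
(-18788 + (-37*(-90) + 43)) + O(45, h) = (-18788 + (-37*(-90) + 43)) + 1 = (-18788 + (3330 + 43)) + 1 = (-18788 + 3373) + 1 = -15415 + 1 = -15414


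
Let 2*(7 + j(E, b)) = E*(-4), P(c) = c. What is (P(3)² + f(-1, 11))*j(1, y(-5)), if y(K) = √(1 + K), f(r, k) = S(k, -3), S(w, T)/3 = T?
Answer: 0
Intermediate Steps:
S(w, T) = 3*T
f(r, k) = -9 (f(r, k) = 3*(-3) = -9)
j(E, b) = -7 - 2*E (j(E, b) = -7 + (E*(-4))/2 = -7 + (-4*E)/2 = -7 - 2*E)
(P(3)² + f(-1, 11))*j(1, y(-5)) = (3² - 9)*(-7 - 2*1) = (9 - 9)*(-7 - 2) = 0*(-9) = 0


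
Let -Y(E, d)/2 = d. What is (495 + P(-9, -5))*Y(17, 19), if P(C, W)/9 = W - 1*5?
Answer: -15390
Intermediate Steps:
Y(E, d) = -2*d
P(C, W) = -45 + 9*W (P(C, W) = 9*(W - 1*5) = 9*(W - 5) = 9*(-5 + W) = -45 + 9*W)
(495 + P(-9, -5))*Y(17, 19) = (495 + (-45 + 9*(-5)))*(-2*19) = (495 + (-45 - 45))*(-38) = (495 - 90)*(-38) = 405*(-38) = -15390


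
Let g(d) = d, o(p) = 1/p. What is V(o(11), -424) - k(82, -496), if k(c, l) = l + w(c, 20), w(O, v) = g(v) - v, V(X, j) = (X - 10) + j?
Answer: 683/11 ≈ 62.091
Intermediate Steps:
V(X, j) = -10 + X + j (V(X, j) = (-10 + X) + j = -10 + X + j)
w(O, v) = 0 (w(O, v) = v - v = 0)
k(c, l) = l (k(c, l) = l + 0 = l)
V(o(11), -424) - k(82, -496) = (-10 + 1/11 - 424) - 1*(-496) = (-10 + 1/11 - 424) + 496 = -4773/11 + 496 = 683/11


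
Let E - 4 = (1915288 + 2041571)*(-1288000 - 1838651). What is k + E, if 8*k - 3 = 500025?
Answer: -24743434173403/2 ≈ -1.2372e+13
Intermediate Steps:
k = 125007/2 (k = 3/8 + (⅛)*500025 = 3/8 + 500025/8 = 125007/2 ≈ 62504.)
E = -12371717149205 (E = 4 + (1915288 + 2041571)*(-1288000 - 1838651) = 4 + 3956859*(-3126651) = 4 - 12371717149209 = -12371717149205)
k + E = 125007/2 - 12371717149205 = -24743434173403/2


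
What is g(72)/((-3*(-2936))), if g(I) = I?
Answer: 3/367 ≈ 0.0081744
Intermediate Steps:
g(72)/((-3*(-2936))) = 72/((-3*(-2936))) = 72/8808 = 72*(1/8808) = 3/367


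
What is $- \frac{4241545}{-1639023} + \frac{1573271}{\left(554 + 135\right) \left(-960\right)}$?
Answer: $\frac{25211130063}{120457263680} \approx 0.2093$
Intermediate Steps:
$- \frac{4241545}{-1639023} + \frac{1573271}{\left(554 + 135\right) \left(-960\right)} = \left(-4241545\right) \left(- \frac{1}{1639023}\right) + \frac{1573271}{689 \left(-960\right)} = \frac{4241545}{1639023} + \frac{1573271}{-661440} = \frac{4241545}{1639023} + 1573271 \left(- \frac{1}{661440}\right) = \frac{4241545}{1639023} - \frac{1573271}{661440} = \frac{25211130063}{120457263680}$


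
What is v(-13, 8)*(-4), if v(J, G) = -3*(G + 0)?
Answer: 96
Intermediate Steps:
v(J, G) = -3*G
v(-13, 8)*(-4) = -3*8*(-4) = -24*(-4) = 96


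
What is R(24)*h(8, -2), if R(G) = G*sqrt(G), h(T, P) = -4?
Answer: -192*sqrt(6) ≈ -470.30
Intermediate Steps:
R(G) = G**(3/2)
R(24)*h(8, -2) = 24**(3/2)*(-4) = (48*sqrt(6))*(-4) = -192*sqrt(6)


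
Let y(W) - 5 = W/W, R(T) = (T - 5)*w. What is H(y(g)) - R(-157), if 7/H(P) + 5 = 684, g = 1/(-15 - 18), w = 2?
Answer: 31429/97 ≈ 324.01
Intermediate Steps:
R(T) = -10 + 2*T (R(T) = (T - 5)*2 = (-5 + T)*2 = -10 + 2*T)
g = -1/33 (g = 1/(-33) = -1/33 ≈ -0.030303)
y(W) = 6 (y(W) = 5 + W/W = 5 + 1 = 6)
H(P) = 1/97 (H(P) = 7/(-5 + 684) = 7/679 = 7*(1/679) = 1/97)
H(y(g)) - R(-157) = 1/97 - (-10 + 2*(-157)) = 1/97 - (-10 - 314) = 1/97 - 1*(-324) = 1/97 + 324 = 31429/97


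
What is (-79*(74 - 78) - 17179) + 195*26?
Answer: -11793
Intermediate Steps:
(-79*(74 - 78) - 17179) + 195*26 = (-79*(-4) - 17179) + 5070 = (316 - 17179) + 5070 = -16863 + 5070 = -11793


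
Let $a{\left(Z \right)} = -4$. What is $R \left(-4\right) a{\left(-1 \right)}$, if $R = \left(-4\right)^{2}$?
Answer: $256$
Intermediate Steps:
$R = 16$
$R \left(-4\right) a{\left(-1 \right)} = 16 \left(-4\right) \left(-4\right) = \left(-64\right) \left(-4\right) = 256$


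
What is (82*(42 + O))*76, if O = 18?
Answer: 373920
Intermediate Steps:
(82*(42 + O))*76 = (82*(42 + 18))*76 = (82*60)*76 = 4920*76 = 373920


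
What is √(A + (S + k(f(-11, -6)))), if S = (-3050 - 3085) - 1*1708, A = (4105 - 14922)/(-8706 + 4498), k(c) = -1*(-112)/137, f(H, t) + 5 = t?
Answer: I*√162842281159993/144124 ≈ 88.542*I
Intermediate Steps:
f(H, t) = -5 + t
k(c) = 112/137 (k(c) = 112*(1/137) = 112/137)
A = 10817/4208 (A = -10817/(-4208) = -10817*(-1/4208) = 10817/4208 ≈ 2.5706)
S = -7843 (S = -6135 - 1708 = -7843)
√(A + (S + k(f(-11, -6)))) = √(10817/4208 + (-7843 + 112/137)) = √(10817/4208 - 1074379/137) = √(-4519504903/576496) = I*√162842281159993/144124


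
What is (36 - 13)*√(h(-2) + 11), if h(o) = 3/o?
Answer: 23*√38/2 ≈ 70.891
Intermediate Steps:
(36 - 13)*√(h(-2) + 11) = (36 - 13)*√(3/(-2) + 11) = 23*√(3*(-½) + 11) = 23*√(-3/2 + 11) = 23*√(19/2) = 23*(√38/2) = 23*√38/2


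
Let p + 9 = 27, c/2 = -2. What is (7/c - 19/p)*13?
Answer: -1313/36 ≈ -36.472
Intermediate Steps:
c = -4 (c = 2*(-2) = -4)
p = 18 (p = -9 + 27 = 18)
(7/c - 19/p)*13 = (7/(-4) - 19/18)*13 = (7*(-¼) - 19*1/18)*13 = (-7/4 - 19/18)*13 = -101/36*13 = -1313/36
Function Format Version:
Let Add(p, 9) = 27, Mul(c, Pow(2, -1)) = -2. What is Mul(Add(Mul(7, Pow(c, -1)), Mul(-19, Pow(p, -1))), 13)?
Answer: Rational(-1313, 36) ≈ -36.472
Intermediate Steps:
c = -4 (c = Mul(2, -2) = -4)
p = 18 (p = Add(-9, 27) = 18)
Mul(Add(Mul(7, Pow(c, -1)), Mul(-19, Pow(p, -1))), 13) = Mul(Add(Mul(7, Pow(-4, -1)), Mul(-19, Pow(18, -1))), 13) = Mul(Add(Mul(7, Rational(-1, 4)), Mul(-19, Rational(1, 18))), 13) = Mul(Add(Rational(-7, 4), Rational(-19, 18)), 13) = Mul(Rational(-101, 36), 13) = Rational(-1313, 36)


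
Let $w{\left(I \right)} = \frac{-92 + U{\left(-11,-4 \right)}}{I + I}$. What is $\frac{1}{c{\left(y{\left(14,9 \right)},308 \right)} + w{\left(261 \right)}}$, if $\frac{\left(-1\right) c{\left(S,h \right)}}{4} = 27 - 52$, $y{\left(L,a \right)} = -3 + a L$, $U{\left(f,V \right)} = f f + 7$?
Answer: $\frac{29}{2902} \approx 0.0099931$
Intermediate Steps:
$U{\left(f,V \right)} = 7 + f^{2}$ ($U{\left(f,V \right)} = f^{2} + 7 = 7 + f^{2}$)
$y{\left(L,a \right)} = -3 + L a$
$w{\left(I \right)} = \frac{18}{I}$ ($w{\left(I \right)} = \frac{-92 + \left(7 + \left(-11\right)^{2}\right)}{I + I} = \frac{-92 + \left(7 + 121\right)}{2 I} = \left(-92 + 128\right) \frac{1}{2 I} = 36 \frac{1}{2 I} = \frac{18}{I}$)
$c{\left(S,h \right)} = 100$ ($c{\left(S,h \right)} = - 4 \left(27 - 52\right) = \left(-4\right) \left(-25\right) = 100$)
$\frac{1}{c{\left(y{\left(14,9 \right)},308 \right)} + w{\left(261 \right)}} = \frac{1}{100 + \frac{18}{261}} = \frac{1}{100 + 18 \cdot \frac{1}{261}} = \frac{1}{100 + \frac{2}{29}} = \frac{1}{\frac{2902}{29}} = \frac{29}{2902}$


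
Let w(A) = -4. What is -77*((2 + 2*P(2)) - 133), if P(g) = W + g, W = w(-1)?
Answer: 10395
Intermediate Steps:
W = -4
P(g) = -4 + g
-77*((2 + 2*P(2)) - 133) = -77*((2 + 2*(-4 + 2)) - 133) = -77*((2 + 2*(-2)) - 133) = -77*((2 - 4) - 133) = -77*(-2 - 133) = -77*(-135) = -1*(-10395) = 10395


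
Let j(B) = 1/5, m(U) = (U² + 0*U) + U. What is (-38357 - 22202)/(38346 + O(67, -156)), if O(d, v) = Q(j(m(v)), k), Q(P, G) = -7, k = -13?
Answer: -60559/38339 ≈ -1.5796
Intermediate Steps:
m(U) = U + U² (m(U) = (U² + 0) + U = U² + U = U + U²)
j(B) = ⅕
O(d, v) = -7
(-38357 - 22202)/(38346 + O(67, -156)) = (-38357 - 22202)/(38346 - 7) = -60559/38339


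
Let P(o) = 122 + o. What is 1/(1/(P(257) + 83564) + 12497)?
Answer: 83943/1049035672 ≈ 8.0019e-5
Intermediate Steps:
1/(1/(P(257) + 83564) + 12497) = 1/(1/((122 + 257) + 83564) + 12497) = 1/(1/(379 + 83564) + 12497) = 1/(1/83943 + 12497) = 1/(1049035672/83943) = 83943/1049035672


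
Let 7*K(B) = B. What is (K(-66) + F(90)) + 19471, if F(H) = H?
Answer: 136861/7 ≈ 19552.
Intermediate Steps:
K(B) = B/7
(K(-66) + F(90)) + 19471 = ((⅐)*(-66) + 90) + 19471 = (-66/7 + 90) + 19471 = 564/7 + 19471 = 136861/7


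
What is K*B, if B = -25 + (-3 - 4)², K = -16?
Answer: -384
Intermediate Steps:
B = 24 (B = -25 + (-7)² = -25 + 49 = 24)
K*B = -16*24 = -384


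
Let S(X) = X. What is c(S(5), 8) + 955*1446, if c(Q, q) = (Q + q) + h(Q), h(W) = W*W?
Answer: 1380968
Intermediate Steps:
h(W) = W**2
c(Q, q) = Q + q + Q**2 (c(Q, q) = (Q + q) + Q**2 = Q + q + Q**2)
c(S(5), 8) + 955*1446 = (5 + 8 + 5**2) + 955*1446 = (5 + 8 + 25) + 1380930 = 38 + 1380930 = 1380968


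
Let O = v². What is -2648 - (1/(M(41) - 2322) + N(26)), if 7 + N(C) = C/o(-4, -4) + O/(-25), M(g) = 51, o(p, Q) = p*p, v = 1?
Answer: -1200261907/454200 ≈ -2642.6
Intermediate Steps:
o(p, Q) = p²
O = 1 (O = 1² = 1)
N(C) = -176/25 + C/16 (N(C) = -7 + (C/((-4)²) + 1/(-25)) = -7 + (C/16 + 1*(-1/25)) = -7 + (C*(1/16) - 1/25) = -7 + (C/16 - 1/25) = -7 + (-1/25 + C/16) = -176/25 + C/16)
-2648 - (1/(M(41) - 2322) + N(26)) = -2648 - (1/(51 - 2322) + (-176/25 + (1/16)*26)) = -2648 - (1/(-2271) + (-176/25 + 13/8)) = -2648 - (-1/2271 - 1083/200) = -2648 - 1*(-2459693/454200) = -2648 + 2459693/454200 = -1200261907/454200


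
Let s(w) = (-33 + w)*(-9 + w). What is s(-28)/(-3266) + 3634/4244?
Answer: 286242/1732613 ≈ 0.16521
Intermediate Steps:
s(-28)/(-3266) + 3634/4244 = (297 + (-28)² - 42*(-28))/(-3266) + 3634/4244 = (297 + 784 + 1176)*(-1/3266) + 3634*(1/4244) = 2257*(-1/3266) + 1817/2122 = -2257/3266 + 1817/2122 = 286242/1732613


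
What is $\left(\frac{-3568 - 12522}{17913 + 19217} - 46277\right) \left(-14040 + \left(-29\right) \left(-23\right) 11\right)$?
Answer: $\frac{1151763821330}{3713} \approx 3.102 \cdot 10^{8}$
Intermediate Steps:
$\left(\frac{-3568 - 12522}{17913 + 19217} - 46277\right) \left(-14040 + \left(-29\right) \left(-23\right) 11\right) = \left(- \frac{16090}{37130} - 46277\right) \left(-14040 + 667 \cdot 11\right) = \left(\left(-16090\right) \frac{1}{37130} - 46277\right) \left(-14040 + 7337\right) = \left(- \frac{1609}{3713} - 46277\right) \left(-6703\right) = \left(- \frac{171828110}{3713}\right) \left(-6703\right) = \frac{1151763821330}{3713}$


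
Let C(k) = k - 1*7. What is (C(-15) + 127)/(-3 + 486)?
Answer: 5/23 ≈ 0.21739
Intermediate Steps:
C(k) = -7 + k (C(k) = k - 7 = -7 + k)
(C(-15) + 127)/(-3 + 486) = ((-7 - 15) + 127)/(-3 + 486) = (-22 + 127)/483 = 105*(1/483) = 5/23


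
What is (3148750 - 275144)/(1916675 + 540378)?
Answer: 2873606/2457053 ≈ 1.1695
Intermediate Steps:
(3148750 - 275144)/(1916675 + 540378) = 2873606/2457053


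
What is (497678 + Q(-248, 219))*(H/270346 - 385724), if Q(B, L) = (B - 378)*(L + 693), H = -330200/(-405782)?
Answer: 59593487318471509676/2109645011 ≈ 2.8248e+10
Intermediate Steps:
H = 12700/15607 (H = -330200*(-1/405782) = 12700/15607 ≈ 0.81374)
Q(B, L) = (-378 + B)*(693 + L)
(497678 + Q(-248, 219))*(H/270346 - 385724) = (497678 + (-261954 - 378*219 + 693*(-248) - 248*219))*((12700/15607)/270346 - 385724) = (497678 + (-261954 - 82782 - 171864 - 54312))*((12700/15607)*(1/270346) - 385724) = (497678 - 570912)*(6350/2109645011 - 385724) = -73234*(-813740712216614/2109645011) = 59593487318471509676/2109645011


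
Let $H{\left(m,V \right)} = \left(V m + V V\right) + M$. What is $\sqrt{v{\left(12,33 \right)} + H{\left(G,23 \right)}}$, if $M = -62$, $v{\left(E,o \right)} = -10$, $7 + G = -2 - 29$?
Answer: $i \sqrt{417} \approx 20.421 i$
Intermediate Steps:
$G = -38$ ($G = -7 - 31 = -38$)
$H{\left(m,V \right)} = -62 + V^{2} + V m$ ($H{\left(m,V \right)} = \left(V m + V V\right) - 62 = \left(V m + V^{2}\right) - 62 = \left(V^{2} + V m\right) - 62 = -62 + V^{2} + V m$)
$\sqrt{v{\left(12,33 \right)} + H{\left(G,23 \right)}} = \sqrt{-10 + \left(-62 + 23^{2} + 23 \left(-38\right)\right)} = \sqrt{-10 - 407} = \sqrt{-417} = i \sqrt{417}$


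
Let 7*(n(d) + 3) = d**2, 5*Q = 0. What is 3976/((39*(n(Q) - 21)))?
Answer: -497/117 ≈ -4.2479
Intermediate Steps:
Q = 0 (Q = (1/5)*0 = 0)
n(d) = -3 + d**2/7
3976/((39*(n(Q) - 21))) = 3976/((39*((-3 + (1/7)*0**2) - 21))) = 3976/((39*((-3 + (1/7)*0) - 21))) = 3976/((39*((-3 + 0) - 21))) = 3976/((39*(-3 - 21))) = 3976/((39*(-24))) = 3976/(-936) = 3976*(-1/936) = -497/117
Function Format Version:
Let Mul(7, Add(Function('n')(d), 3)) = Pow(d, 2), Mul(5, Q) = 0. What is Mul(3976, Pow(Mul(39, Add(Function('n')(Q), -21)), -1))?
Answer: Rational(-497, 117) ≈ -4.2479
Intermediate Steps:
Q = 0 (Q = Mul(Rational(1, 5), 0) = 0)
Function('n')(d) = Add(-3, Mul(Rational(1, 7), Pow(d, 2)))
Mul(3976, Pow(Mul(39, Add(Function('n')(Q), -21)), -1)) = Mul(3976, Pow(Mul(39, Add(Add(-3, Mul(Rational(1, 7), Pow(0, 2))), -21)), -1)) = Mul(3976, Pow(Mul(39, Add(Add(-3, Mul(Rational(1, 7), 0)), -21)), -1)) = Mul(3976, Pow(Mul(39, Add(Add(-3, 0), -21)), -1)) = Mul(3976, Pow(Mul(39, Add(-3, -21)), -1)) = Mul(3976, Pow(Mul(39, -24), -1)) = Mul(3976, Pow(-936, -1)) = Mul(3976, Rational(-1, 936)) = Rational(-497, 117)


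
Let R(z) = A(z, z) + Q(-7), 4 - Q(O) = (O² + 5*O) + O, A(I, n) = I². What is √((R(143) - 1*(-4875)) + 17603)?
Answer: 14*√219 ≈ 207.18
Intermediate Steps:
Q(O) = 4 - O² - 6*O (Q(O) = 4 - ((O² + 5*O) + O) = 4 - (O² + 6*O) = 4 + (-O² - 6*O) = 4 - O² - 6*O)
R(z) = -3 + z² (R(z) = z² + (4 - 1*(-7)² - 6*(-7)) = z² + (4 - 1*49 + 42) = z² + (4 - 49 + 42) = z² - 3 = -3 + z²)
√((R(143) - 1*(-4875)) + 17603) = √(((-3 + 143²) - 1*(-4875)) + 17603) = √(((-3 + 20449) + 4875) + 17603) = √((20446 + 4875) + 17603) = √(25321 + 17603) = √42924 = 14*√219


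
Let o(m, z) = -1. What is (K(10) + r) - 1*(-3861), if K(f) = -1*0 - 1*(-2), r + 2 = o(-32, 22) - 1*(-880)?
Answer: 4740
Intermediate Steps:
r = 877 (r = -2 + (-1 - 1*(-880)) = -2 + (-1 + 880) = -2 + 879 = 877)
K(f) = 2 (K(f) = 0 + 2 = 2)
(K(10) + r) - 1*(-3861) = (2 + 877) - 1*(-3861) = 879 + 3861 = 4740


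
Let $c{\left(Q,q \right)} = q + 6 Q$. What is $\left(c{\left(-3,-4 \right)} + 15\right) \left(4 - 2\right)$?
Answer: $-14$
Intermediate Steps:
$\left(c{\left(-3,-4 \right)} + 15\right) \left(4 - 2\right) = \left(\left(-4 + 6 \left(-3\right)\right) + 15\right) \left(4 - 2\right) = \left(\left(-4 - 18\right) + 15\right) 2 = \left(-22 + 15\right) 2 = \left(-7\right) 2 = -14$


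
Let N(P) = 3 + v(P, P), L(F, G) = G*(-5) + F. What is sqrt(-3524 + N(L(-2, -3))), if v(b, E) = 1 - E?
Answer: I*sqrt(3533) ≈ 59.439*I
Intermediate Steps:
L(F, G) = F - 5*G (L(F, G) = -5*G + F = F - 5*G)
N(P) = 4 - P (N(P) = 3 + (1 - P) = 4 - P)
sqrt(-3524 + N(L(-2, -3))) = sqrt(-3524 + (4 - (-2 - 5*(-3)))) = sqrt(-3524 + (4 - (-2 + 15))) = sqrt(-3524 + (4 - 1*13)) = sqrt(-3524 + (4 - 13)) = sqrt(-3524 - 9) = sqrt(-3533) = I*sqrt(3533)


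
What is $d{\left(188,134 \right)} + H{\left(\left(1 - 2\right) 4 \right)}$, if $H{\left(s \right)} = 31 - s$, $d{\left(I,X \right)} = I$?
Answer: $223$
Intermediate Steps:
$d{\left(188,134 \right)} + H{\left(\left(1 - 2\right) 4 \right)} = 188 + \left(31 - \left(1 - 2\right) 4\right) = 188 + \left(31 - \left(-1\right) 4\right) = 188 + \left(31 - -4\right) = 188 + \left(31 + 4\right) = 188 + 35 = 223$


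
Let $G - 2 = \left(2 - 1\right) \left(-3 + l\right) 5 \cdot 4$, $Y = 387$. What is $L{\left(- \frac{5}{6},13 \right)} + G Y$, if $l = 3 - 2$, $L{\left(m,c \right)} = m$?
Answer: $- \frac{88241}{6} \approx -14707.0$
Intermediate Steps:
$l = 1$ ($l = 3 - 2 = 1$)
$G = -38$ ($G = 2 + \left(2 - 1\right) \left(-3 + 1\right) 5 \cdot 4 = 2 + 1 \left(-2\right) 5 \cdot 4 = 2 + \left(-2\right) 5 \cdot 4 = 2 - 40 = -38$)
$L{\left(- \frac{5}{6},13 \right)} + G Y = - \frac{5}{6} - 14706 = - \frac{88241}{6}$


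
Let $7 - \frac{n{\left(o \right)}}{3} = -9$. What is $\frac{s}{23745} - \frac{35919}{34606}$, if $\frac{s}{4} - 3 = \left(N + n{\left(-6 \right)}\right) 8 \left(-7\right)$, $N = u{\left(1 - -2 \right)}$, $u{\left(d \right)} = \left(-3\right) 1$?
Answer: $- \frac{30802817}{21069730} \approx -1.4619$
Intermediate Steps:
$u{\left(d \right)} = -3$
$n{\left(o \right)} = 48$ ($n{\left(o \right)} = 21 - -27 = 21 + 27 = 48$)
$N = -3$
$s = -10068$ ($s = 12 + 4 \left(-3 + 48\right) 8 \left(-7\right) = 12 + 4 \cdot 45 \left(-56\right) = 12 + 4 \left(-2520\right) = 12 - 10080 = -10068$)
$\frac{s}{23745} - \frac{35919}{34606} = - \frac{10068}{23745} - \frac{35919}{34606} = \left(-10068\right) \frac{1}{23745} - \frac{2763}{2662} = - \frac{3356}{7915} - \frac{2763}{2662} = - \frac{30802817}{21069730}$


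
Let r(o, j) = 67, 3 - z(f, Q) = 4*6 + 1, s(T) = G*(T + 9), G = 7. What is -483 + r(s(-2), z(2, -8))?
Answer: -416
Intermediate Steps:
s(T) = 63 + 7*T (s(T) = 7*(T + 9) = 7*(9 + T) = 63 + 7*T)
z(f, Q) = -22 (z(f, Q) = 3 - (4*6 + 1) = 3 - (24 + 1) = 3 - 1*25 = 3 - 25 = -22)
-483 + r(s(-2), z(2, -8)) = -483 + 67 = -416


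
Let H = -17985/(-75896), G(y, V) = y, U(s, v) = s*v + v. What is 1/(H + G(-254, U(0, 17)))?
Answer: -75896/19259599 ≈ -0.0039407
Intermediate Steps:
U(s, v) = v + s*v
H = 17985/75896 (H = -17985*(-1/75896) = 17985/75896 ≈ 0.23697)
1/(H + G(-254, U(0, 17))) = 1/(17985/75896 - 254) = 1/(-19259599/75896) = -75896/19259599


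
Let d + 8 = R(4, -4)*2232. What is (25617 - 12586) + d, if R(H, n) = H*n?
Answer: -22689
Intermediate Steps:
d = -35720 (d = -8 + (4*(-4))*2232 = -8 - 16*2232 = -8 - 35712 = -35720)
(25617 - 12586) + d = (25617 - 12586) - 35720 = 13031 - 35720 = -22689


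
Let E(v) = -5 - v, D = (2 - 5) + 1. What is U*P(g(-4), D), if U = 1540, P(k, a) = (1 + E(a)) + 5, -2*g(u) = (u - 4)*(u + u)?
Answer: 4620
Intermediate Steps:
g(u) = -u*(-4 + u) (g(u) = -(u - 4)*(u + u)/2 = -(-4 + u)*2*u/2 = -u*(-4 + u))
D = -2 (D = -3 + 1 = -2)
P(k, a) = 1 - a (P(k, a) = (1 + (-5 - a)) + 5 = (-4 - a) + 5 = 1 - a)
U*P(g(-4), D) = 1540*(1 - 1*(-2)) = 1540*(1 + 2) = 1540*3 = 4620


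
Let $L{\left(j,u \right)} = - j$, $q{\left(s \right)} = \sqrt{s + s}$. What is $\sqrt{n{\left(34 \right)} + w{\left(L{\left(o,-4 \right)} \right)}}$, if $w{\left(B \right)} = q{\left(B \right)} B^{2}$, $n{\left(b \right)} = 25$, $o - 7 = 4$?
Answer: $\sqrt{25 + 121 i \sqrt{22}} \approx 17.22 + 16.479 i$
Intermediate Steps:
$o = 11$ ($o = 7 + 4 = 11$)
$q{\left(s \right)} = \sqrt{2} \sqrt{s}$ ($q{\left(s \right)} = \sqrt{2 s} = \sqrt{2} \sqrt{s}$)
$w{\left(B \right)} = \sqrt{2} B^{\frac{5}{2}}$ ($w{\left(B \right)} = \sqrt{2} \sqrt{B} B^{2} = \sqrt{2} B^{\frac{5}{2}}$)
$\sqrt{n{\left(34 \right)} + w{\left(L{\left(o,-4 \right)} \right)}} = \sqrt{25 + \sqrt{2} \left(\left(-1\right) 11\right)^{\frac{5}{2}}} = \sqrt{25 + \sqrt{2} \left(-11\right)^{\frac{5}{2}}} = \sqrt{25 + \sqrt{2} \cdot 121 i \sqrt{11}} = \sqrt{25 + 121 i \sqrt{22}}$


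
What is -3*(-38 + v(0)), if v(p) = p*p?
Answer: 114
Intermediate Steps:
v(p) = p**2
-3*(-38 + v(0)) = -3*(-38 + 0**2) = -3*(-38 + 0) = -3*(-38) = 114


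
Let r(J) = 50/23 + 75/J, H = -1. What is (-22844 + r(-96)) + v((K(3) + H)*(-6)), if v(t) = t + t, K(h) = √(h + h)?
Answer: -16803327/736 - 12*√6 ≈ -22860.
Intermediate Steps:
K(h) = √2*√h (K(h) = √(2*h) = √2*√h)
r(J) = 50/23 + 75/J (r(J) = 50*(1/23) + 75/J = 50/23 + 75/J)
v(t) = 2*t
(-22844 + r(-96)) + v((K(3) + H)*(-6)) = (-22844 + (50/23 + 75/(-96))) + 2*((√2*√3 - 1)*(-6)) = (-22844 + (50/23 + 75*(-1/96))) + 2*((√6 - 1)*(-6)) = (-22844 + (50/23 - 25/32)) + 2*((-1 + √6)*(-6)) = (-22844 + 1025/736) + 2*(6 - 6*√6) = -16812159/736 + (12 - 12*√6) = -16803327/736 - 12*√6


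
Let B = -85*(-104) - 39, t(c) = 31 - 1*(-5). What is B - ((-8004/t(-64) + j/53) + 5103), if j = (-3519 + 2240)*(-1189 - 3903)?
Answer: -18914671/159 ≈ -1.1896e+5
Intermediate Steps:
t(c) = 36 (t(c) = 31 + 5 = 36)
j = 6512668 (j = -1279*(-5092) = 6512668)
B = 8801 (B = 8840 - 39 = 8801)
B - ((-8004/t(-64) + j/53) + 5103) = 8801 - ((-8004/36 + 6512668/53) + 5103) = 8801 - ((-8004*1/36 + 6512668*(1/53)) + 5103) = 8801 - ((-667/3 + 6512668/53) + 5103) = 8801 - (19502653/159 + 5103) = 8801 - 1*20314030/159 = 8801 - 20314030/159 = -18914671/159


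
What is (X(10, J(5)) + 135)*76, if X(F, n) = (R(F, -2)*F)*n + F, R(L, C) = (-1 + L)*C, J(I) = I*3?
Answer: -194180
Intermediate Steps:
J(I) = 3*I
R(L, C) = C*(-1 + L)
X(F, n) = F + F*n*(2 - 2*F) (X(F, n) = ((-2*(-1 + F))*F)*n + F = ((2 - 2*F)*F)*n + F = (F*(2 - 2*F))*n + F = F*n*(2 - 2*F) + F = F + F*n*(2 - 2*F))
(X(10, J(5)) + 135)*76 = (10*(1 + 2*(3*5)*(1 - 1*10)) + 135)*76 = (10*(1 + 2*15*(1 - 10)) + 135)*76 = (10*(1 + 2*15*(-9)) + 135)*76 = (10*(1 - 270) + 135)*76 = (10*(-269) + 135)*76 = (-2690 + 135)*76 = -2555*76 = -194180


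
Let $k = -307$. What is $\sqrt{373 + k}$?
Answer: $\sqrt{66} \approx 8.124$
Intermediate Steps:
$\sqrt{373 + k} = \sqrt{373 - 307} = \sqrt{66}$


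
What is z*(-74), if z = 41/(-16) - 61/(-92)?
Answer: 25863/184 ≈ 140.56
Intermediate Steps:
z = -699/368 (z = 41*(-1/16) - 61*(-1/92) = -41/16 + 61/92 = -699/368 ≈ -1.8995)
z*(-74) = -699/368*(-74) = 25863/184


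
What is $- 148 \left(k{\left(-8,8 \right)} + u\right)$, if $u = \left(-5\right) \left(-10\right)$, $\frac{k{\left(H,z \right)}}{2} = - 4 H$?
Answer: $-16872$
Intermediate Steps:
$k{\left(H,z \right)} = - 8 H$ ($k{\left(H,z \right)} = 2 \left(- 4 H\right) = - 8 H$)
$u = 50$
$- 148 \left(k{\left(-8,8 \right)} + u\right) = - 148 \left(\left(-8\right) \left(-8\right) + 50\right) = - 148 \left(64 + 50\right) = \left(-148\right) 114 = -16872$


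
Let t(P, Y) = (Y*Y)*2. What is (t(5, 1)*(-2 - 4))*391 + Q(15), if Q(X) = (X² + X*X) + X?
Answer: -4227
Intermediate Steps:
t(P, Y) = 2*Y² (t(P, Y) = Y²*2 = 2*Y²)
Q(X) = X + 2*X² (Q(X) = (X² + X²) + X = 2*X² + X = X + 2*X²)
(t(5, 1)*(-2 - 4))*391 + Q(15) = ((2*1²)*(-2 - 4))*391 + 15*(1 + 2*15) = ((2*1)*(-6))*391 + 15*(1 + 30) = (2*(-6))*391 + 15*31 = -12*391 + 465 = -4692 + 465 = -4227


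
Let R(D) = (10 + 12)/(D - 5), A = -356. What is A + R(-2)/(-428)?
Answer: -533277/1498 ≈ -355.99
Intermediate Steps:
R(D) = 22/(-5 + D)
A + R(-2)/(-428) = -356 + (22/(-5 - 2))/(-428) = -356 - 11/(214*(-7)) = -356 - 11*(-1)/(214*7) = -356 - 1/428*(-22/7) = -356 + 11/1498 = -533277/1498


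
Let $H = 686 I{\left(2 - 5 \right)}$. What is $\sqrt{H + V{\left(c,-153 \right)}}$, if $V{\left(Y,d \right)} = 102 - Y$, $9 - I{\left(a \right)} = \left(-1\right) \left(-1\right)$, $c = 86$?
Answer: $8 \sqrt{86} \approx 74.189$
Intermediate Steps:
$I{\left(a \right)} = 8$ ($I{\left(a \right)} = 9 - \left(-1\right) \left(-1\right) = 9 - 1 = 8$)
$H = 5488$ ($H = 686 \cdot 8 = 5488$)
$\sqrt{H + V{\left(c,-153 \right)}} = \sqrt{5488 + \left(102 - 86\right)} = \sqrt{5488 + 16} = \sqrt{5504} = 8 \sqrt{86}$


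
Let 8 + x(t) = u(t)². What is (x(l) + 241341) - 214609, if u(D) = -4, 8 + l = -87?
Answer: 26740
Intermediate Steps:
l = -95 (l = -8 - 87 = -95)
x(t) = 8 (x(t) = -8 + (-4)² = -8 + 16 = 8)
(x(l) + 241341) - 214609 = (8 + 241341) - 214609 = 241349 - 214609 = 26740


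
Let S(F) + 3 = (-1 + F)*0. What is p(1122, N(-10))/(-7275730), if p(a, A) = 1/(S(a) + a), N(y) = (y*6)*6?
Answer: -1/8141541870 ≈ -1.2283e-10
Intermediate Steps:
S(F) = -3 (S(F) = -3 + (-1 + F)*0 = -3 + 0 = -3)
N(y) = 36*y (N(y) = (6*y)*6 = 36*y)
p(a, A) = 1/(-3 + a)
p(1122, N(-10))/(-7275730) = 1/((-3 + 1122)*(-7275730)) = -1/7275730/1119 = (1/1119)*(-1/7275730) = -1/8141541870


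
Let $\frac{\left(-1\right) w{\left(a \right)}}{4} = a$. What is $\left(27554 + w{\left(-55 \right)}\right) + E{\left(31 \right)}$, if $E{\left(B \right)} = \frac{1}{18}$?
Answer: $\frac{499933}{18} \approx 27774.0$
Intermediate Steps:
$w{\left(a \right)} = - 4 a$
$E{\left(B \right)} = \frac{1}{18}$
$\left(27554 + w{\left(-55 \right)}\right) + E{\left(31 \right)} = \left(27554 - -220\right) + \frac{1}{18} = \left(27554 + 220\right) + \frac{1}{18} = 27774 + \frac{1}{18} = \frac{499933}{18}$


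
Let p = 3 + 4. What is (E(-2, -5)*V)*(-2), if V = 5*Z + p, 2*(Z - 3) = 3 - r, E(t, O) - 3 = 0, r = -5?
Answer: -252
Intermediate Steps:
E(t, O) = 3 (E(t, O) = 3 + 0 = 3)
Z = 7 (Z = 3 + (3 - 1*(-5))/2 = 3 + (3 + 5)/2 = 3 + (½)*8 = 3 + 4 = 7)
p = 7
V = 42 (V = 5*7 + 7 = 35 + 7 = 42)
(E(-2, -5)*V)*(-2) = (3*42)*(-2) = 126*(-2) = -252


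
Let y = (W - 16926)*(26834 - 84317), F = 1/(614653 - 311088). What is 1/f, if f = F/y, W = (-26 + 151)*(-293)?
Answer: 934455680054145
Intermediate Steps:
W = -36625 (W = 125*(-293) = -36625)
F = 1/303565 ≈ 3.2942e-6
y = 3078272133 (y = (-36625 - 16926)*(26834 - 84317) = -53551*(-57483) = 3078272133)
f = 1/934455680054145 (f = (1/303565)/3078272133 = (1/303565)*(1/3078272133) = 1/934455680054145 ≈ 1.0701e-15)
1/f = 1/(1/934455680054145) = 934455680054145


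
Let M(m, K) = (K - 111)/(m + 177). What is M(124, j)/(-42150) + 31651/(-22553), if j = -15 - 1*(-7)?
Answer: -57365471549/40876184850 ≈ -1.4034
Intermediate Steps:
j = -8 (j = -15 + 7 = -8)
M(m, K) = (-111 + K)/(177 + m)
M(124, j)/(-42150) + 31651/(-22553) = ((-111 - 8)/(177 + 124))/(-42150) + 31651/(-22553) = (-119/301)*(-1/42150) + 31651*(-1/22553) = ((1/301)*(-119))*(-1/42150) - 31651/22553 = -17/43*(-1/42150) - 31651/22553 = 17/1812450 - 31651/22553 = -57365471549/40876184850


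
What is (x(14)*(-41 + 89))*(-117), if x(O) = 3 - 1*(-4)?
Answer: -39312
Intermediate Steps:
x(O) = 7 (x(O) = 3 + 4 = 7)
(x(14)*(-41 + 89))*(-117) = (7*(-41 + 89))*(-117) = (7*48)*(-117) = 336*(-117) = -39312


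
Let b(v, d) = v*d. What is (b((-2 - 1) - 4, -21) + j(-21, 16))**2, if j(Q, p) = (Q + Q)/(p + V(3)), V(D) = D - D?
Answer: 1334025/64 ≈ 20844.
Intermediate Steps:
V(D) = 0
j(Q, p) = 2*Q/p (j(Q, p) = (Q + Q)/(p + 0) = (2*Q)/p = 2*Q/p)
b(v, d) = d*v
(b((-2 - 1) - 4, -21) + j(-21, 16))**2 = (-21*((-2 - 1) - 4) + 2*(-21)/16)**2 = (-21*(-3 - 4) + 2*(-21)*(1/16))**2 = (-21*(-7) - 21/8)**2 = (147 - 21/8)**2 = (1155/8)**2 = 1334025/64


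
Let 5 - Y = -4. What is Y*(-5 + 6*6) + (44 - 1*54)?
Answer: 269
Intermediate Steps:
Y = 9 (Y = 5 - 1*(-4) = 5 + 4 = 9)
Y*(-5 + 6*6) + (44 - 1*54) = 9*(-5 + 6*6) + (44 - 1*54) = 9*(-5 + 36) + (44 - 54) = 9*31 - 10 = 279 - 10 = 269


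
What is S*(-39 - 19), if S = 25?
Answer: -1450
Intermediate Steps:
S*(-39 - 19) = 25*(-39 - 19) = 25*(-58) = -1450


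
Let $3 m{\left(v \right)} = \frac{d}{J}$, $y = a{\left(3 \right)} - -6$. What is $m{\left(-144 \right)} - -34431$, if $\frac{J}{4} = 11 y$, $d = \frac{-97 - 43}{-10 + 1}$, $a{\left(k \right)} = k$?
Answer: $\frac{92034098}{2673} \approx 34431.0$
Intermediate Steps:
$y = 9$ ($y = 3 - -6 = 3 + 6 = 9$)
$d = \frac{140}{9}$ ($d = - \frac{140}{-9} = \left(-140\right) \left(- \frac{1}{9}\right) = \frac{140}{9} \approx 15.556$)
$J = 396$ ($J = 4 \cdot 11 \cdot 9 = 4 \cdot 99 = 396$)
$m{\left(v \right)} = \frac{35}{2673}$ ($m{\left(v \right)} = \frac{\frac{140}{9} \cdot \frac{1}{396}}{3} = \frac{1}{3} \cdot \frac{35}{891} = \frac{35}{2673}$)
$m{\left(-144 \right)} - -34431 = \frac{35}{2673} - -34431 = \frac{35}{2673} + 34431 = \frac{92034098}{2673}$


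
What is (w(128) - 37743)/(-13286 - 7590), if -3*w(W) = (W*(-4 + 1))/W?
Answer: 18871/10438 ≈ 1.8079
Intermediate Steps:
w(W) = 1 (w(W) = -W*(-4 + 1)/(3*W) = -W*(-3)/(3*W) = -(-3*W)/(3*W) = -⅓*(-3) = 1)
(w(128) - 37743)/(-13286 - 7590) = (1 - 37743)/(-13286 - 7590) = -37742/(-20876) = -37742*(-1/20876) = 18871/10438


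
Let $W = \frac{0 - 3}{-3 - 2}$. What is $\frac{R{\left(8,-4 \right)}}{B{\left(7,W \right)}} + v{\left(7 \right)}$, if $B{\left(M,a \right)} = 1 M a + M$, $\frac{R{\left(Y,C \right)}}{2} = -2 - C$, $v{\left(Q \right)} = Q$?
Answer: $\frac{103}{14} \approx 7.3571$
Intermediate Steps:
$W = \frac{3}{5}$ ($W = - \frac{3}{-5} = \left(-3\right) \left(- \frac{1}{5}\right) = \frac{3}{5} \approx 0.6$)
$R{\left(Y,C \right)} = -4 - 2 C$ ($R{\left(Y,C \right)} = 2 \left(-2 - C\right) = -4 - 2 C$)
$B{\left(M,a \right)} = M + M a$ ($B{\left(M,a \right)} = M a + M = M + M a$)
$\frac{R{\left(8,-4 \right)}}{B{\left(7,W \right)}} + v{\left(7 \right)} = \frac{-4 - -8}{7 \left(1 + \frac{3}{5}\right)} + 7 = \frac{-4 + 8}{7 \cdot \frac{8}{5}} + 7 = \frac{4}{\frac{56}{5}} + 7 = 4 \cdot \frac{5}{56} + 7 = \frac{5}{14} + 7 = \frac{103}{14}$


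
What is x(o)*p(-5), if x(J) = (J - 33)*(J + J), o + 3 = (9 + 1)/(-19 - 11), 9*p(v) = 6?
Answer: 4360/27 ≈ 161.48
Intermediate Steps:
p(v) = ⅔ (p(v) = (⅑)*6 = ⅔)
o = -10/3 (o = -3 + (9 + 1)/(-19 - 11) = -3 + 10/(-30) = -3 + 10*(-1/30) = -3 - ⅓ = -10/3 ≈ -3.3333)
x(J) = 2*J*(-33 + J) (x(J) = (-33 + J)*(2*J) = 2*J*(-33 + J))
x(o)*p(-5) = (2*(-10/3)*(-33 - 10/3))*(⅔) = (2*(-10/3)*(-109/3))*(⅔) = (2180/9)*(⅔) = 4360/27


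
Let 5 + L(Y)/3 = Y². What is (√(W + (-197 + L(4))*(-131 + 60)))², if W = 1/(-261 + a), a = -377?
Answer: 7428871/638 ≈ 11644.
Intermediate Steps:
L(Y) = -15 + 3*Y²
W = -1/638 (W = 1/(-261 - 377) = 1/(-638) = -1/638 ≈ -0.0015674)
(√(W + (-197 + L(4))*(-131 + 60)))² = (√(-1/638 + (-197 + (-15 + 3*4²))*(-131 + 60)))² = (√(-1/638 + (-197 + (-15 + 3*16))*(-71)))² = (√(-1/638 + (-197 + (-15 + 48))*(-71)))² = (√(-1/638 + (-197 + 33)*(-71)))² = (√(-1/638 - 164*(-71)))² = (√(-1/638 + 11644))² = (√(7428871/638))² = (√4739619698/638)² = 7428871/638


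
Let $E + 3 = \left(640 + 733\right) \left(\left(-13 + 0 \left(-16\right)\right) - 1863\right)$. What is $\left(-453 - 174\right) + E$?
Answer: $-2576378$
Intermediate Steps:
$E = -2575751$ ($E = -3 + \left(640 + 733\right) \left(\left(-13 + 0 \left(-16\right)\right) - 1863\right) = -3 + 1373 \left(\left(-13 + 0\right) - 1863\right) = -3 + 1373 \left(-13 - 1863\right) = -3 + 1373 \left(-1876\right) = -3 - 2575748 = -2575751$)
$\left(-453 - 174\right) + E = \left(-453 - 174\right) - 2575751 = -627 - 2575751 = -2576378$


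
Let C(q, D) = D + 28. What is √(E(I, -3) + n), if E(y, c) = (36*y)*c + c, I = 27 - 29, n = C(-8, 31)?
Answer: 4*√17 ≈ 16.492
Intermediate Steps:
C(q, D) = 28 + D
n = 59 (n = 28 + 31 = 59)
I = -2
E(y, c) = c + 36*c*y (E(y, c) = 36*c*y + c = c + 36*c*y)
√(E(I, -3) + n) = √(-3*(1 + 36*(-2)) + 59) = √(-3*(1 - 72) + 59) = √(-3*(-71) + 59) = √(213 + 59) = √272 = 4*√17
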